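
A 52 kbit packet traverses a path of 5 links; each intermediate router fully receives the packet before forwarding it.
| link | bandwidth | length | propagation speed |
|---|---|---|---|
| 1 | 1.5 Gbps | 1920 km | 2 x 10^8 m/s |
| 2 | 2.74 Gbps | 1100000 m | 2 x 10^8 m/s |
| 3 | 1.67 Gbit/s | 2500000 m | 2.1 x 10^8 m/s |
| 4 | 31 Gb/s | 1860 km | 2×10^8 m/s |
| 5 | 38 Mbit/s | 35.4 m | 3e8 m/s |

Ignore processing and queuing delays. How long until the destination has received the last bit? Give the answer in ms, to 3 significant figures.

37.8 ms

L = 52000 bits.
Transmission delays (L/R per hop): 0.0346667, 0.0189781, 0.0311377, 0.00167742, 1.36842 ms; sum = 1.45488 ms.
Propagation delays (d/s per hop): 9.6, 5.5, 11.9048, 9.3, 0.000118 ms; sum = 36.3049 ms.
End-to-end = 37.8 ms.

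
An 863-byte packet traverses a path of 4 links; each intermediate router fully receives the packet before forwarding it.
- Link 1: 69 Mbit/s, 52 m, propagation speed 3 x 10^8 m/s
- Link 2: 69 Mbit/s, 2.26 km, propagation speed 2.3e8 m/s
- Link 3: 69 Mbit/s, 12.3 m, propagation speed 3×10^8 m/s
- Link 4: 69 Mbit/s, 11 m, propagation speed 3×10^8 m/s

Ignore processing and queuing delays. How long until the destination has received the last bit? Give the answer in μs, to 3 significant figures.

410 μs

L = 863 × 8 = 6904 bits.
Transmission delay per hop = L/R = 6904/69000000 = 100.058 μs; 4 hops → 400.232 μs.
Propagation delays (d/s per hop): 0.173333, 9.82609, 0.041, 0.0366667 μs; sum = 10.0771 μs.
End-to-end = 410 μs.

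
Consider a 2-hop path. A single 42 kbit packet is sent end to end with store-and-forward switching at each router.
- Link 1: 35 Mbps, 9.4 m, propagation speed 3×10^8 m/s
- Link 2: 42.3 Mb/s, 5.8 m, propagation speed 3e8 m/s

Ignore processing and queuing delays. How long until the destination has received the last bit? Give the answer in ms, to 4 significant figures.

2.193 ms

L = 42000 bits.
Transmission delays (L/R per hop): 1.2, 0.992908 ms; sum = 2.19291 ms.
Propagation delays (d/s per hop): 3.13333e-05, 1.93333e-05 ms; sum = 5.06667e-05 ms.
End-to-end = 2.193 ms.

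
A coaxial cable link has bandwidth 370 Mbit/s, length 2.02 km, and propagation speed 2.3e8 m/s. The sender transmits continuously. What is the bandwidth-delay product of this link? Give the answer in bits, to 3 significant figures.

Propagation delay = 2020 / 2.3e+08 = 8.78261e-06 s.
BDP = R × t_prop = 370000000 × 8.78261e-06 = 3249.57 bits.

3250 bits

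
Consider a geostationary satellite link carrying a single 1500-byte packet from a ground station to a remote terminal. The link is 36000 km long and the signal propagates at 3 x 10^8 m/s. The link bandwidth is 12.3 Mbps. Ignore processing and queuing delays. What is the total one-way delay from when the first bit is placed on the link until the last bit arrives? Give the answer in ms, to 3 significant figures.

121 ms

L = 1500 × 8 = 12000 bits.
Transmission delay = L/R = 12000 / 12300000 = 0.97561 ms.
Propagation delay = d/s = 36000000 m / 300000000 m/s = 120 ms.
Total = 121 ms.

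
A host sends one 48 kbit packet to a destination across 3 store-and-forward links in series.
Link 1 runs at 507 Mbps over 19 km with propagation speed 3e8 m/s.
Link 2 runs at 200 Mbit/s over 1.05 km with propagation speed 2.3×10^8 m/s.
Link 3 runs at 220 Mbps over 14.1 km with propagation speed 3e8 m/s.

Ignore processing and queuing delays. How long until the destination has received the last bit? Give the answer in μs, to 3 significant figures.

L = 48000 bits.
Transmission delays (L/R per hop): 94.6746, 240, 218.182 μs; sum = 552.856 μs.
Propagation delays (d/s per hop): 63.3333, 4.56522, 47 μs; sum = 114.899 μs.
End-to-end = 668 μs.

668 μs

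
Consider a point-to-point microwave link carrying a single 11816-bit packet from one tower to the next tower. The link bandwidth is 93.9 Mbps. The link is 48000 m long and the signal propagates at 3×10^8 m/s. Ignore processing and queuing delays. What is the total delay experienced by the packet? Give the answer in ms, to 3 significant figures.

Transmission delay = L/R = 11816 / 93900000 = 0.125836 ms.
Propagation delay = d/s = 48000 m / 300000000 m/s = 0.16 ms.
Total = 0.286 ms.

0.286 ms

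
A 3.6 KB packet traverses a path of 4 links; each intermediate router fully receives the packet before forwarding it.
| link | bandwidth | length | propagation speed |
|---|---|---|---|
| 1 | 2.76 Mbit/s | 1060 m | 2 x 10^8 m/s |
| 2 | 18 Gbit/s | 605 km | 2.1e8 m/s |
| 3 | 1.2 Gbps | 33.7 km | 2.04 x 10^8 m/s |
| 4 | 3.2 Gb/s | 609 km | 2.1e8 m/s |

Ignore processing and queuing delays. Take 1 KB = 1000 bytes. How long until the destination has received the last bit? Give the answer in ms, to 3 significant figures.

16.4 ms

L = 28800 bits.
Transmission delays (L/R per hop): 10.4348, 0.0016, 0.024, 0.009 ms; sum = 10.4694 ms.
Propagation delays (d/s per hop): 0.0053, 2.88095, 0.165196, 2.9 ms; sum = 5.95145 ms.
End-to-end = 16.4 ms.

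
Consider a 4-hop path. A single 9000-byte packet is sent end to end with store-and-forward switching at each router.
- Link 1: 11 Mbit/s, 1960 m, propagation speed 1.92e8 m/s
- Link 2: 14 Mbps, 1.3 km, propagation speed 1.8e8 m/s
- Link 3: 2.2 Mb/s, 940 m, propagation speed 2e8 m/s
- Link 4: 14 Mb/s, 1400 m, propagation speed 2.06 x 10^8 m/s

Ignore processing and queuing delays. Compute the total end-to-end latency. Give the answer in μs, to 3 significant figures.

49600 μs

L = 9000 × 8 = 72000 bits.
Transmission delays (L/R per hop): 6545.45, 5142.86, 32727.3, 5142.86 μs; sum = 49558.4 μs.
Propagation delays (d/s per hop): 10.2083, 7.22222, 4.7, 6.79612 μs; sum = 28.9267 μs.
End-to-end = 49600 μs.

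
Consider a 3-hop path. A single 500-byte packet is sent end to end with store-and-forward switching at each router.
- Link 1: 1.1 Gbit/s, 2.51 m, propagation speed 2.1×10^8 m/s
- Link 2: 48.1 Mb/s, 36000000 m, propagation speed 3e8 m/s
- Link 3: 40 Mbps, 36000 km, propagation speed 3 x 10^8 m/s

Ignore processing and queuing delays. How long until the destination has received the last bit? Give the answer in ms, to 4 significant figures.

240.2 ms

L = 500 × 8 = 4000 bits.
Transmission delays (L/R per hop): 0.00363636, 0.0831601, 0.1 ms; sum = 0.186796 ms.
Propagation delays (d/s per hop): 1.19524e-05, 120, 120 ms; sum = 240 ms.
End-to-end = 240.2 ms.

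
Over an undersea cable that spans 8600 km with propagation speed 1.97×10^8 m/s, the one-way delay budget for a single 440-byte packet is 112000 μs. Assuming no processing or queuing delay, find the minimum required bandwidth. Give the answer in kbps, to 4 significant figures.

L = 3520 bits.
Propagation delay = 8600000 / 197000000 = 43654.8 μs.
Transmission budget = 112000 − 43654.8 = 68345.2 μs.
R ≥ L / t_tx = 3520 bits / 0.0683452 s = 51.50 kbps.

51.50 kbps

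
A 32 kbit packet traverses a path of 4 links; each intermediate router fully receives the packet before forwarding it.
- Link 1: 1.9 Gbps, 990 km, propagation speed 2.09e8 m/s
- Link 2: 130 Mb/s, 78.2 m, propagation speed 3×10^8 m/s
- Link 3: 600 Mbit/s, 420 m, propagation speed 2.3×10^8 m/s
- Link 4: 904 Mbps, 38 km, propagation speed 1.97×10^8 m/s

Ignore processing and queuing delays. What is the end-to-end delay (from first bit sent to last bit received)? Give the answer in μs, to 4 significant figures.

L = 32000 bits.
Transmission delays (L/R per hop): 16.8421, 246.154, 53.3333, 35.3982 μs; sum = 351.728 μs.
Propagation delays (d/s per hop): 4736.84, 0.260667, 1.82609, 192.893 μs; sum = 4931.82 μs.
End-to-end = 5284 μs.

5284 μs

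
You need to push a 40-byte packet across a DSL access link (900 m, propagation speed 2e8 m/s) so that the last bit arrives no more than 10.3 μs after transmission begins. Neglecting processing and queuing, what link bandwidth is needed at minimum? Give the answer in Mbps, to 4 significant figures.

L = 320 bits.
Propagation delay = 900 / 200000000 = 4.5 μs.
Transmission budget = 10.3 − 4.5 = 5.8 μs.
R ≥ L / t_tx = 320 bits / 5.8e-06 s = 55.17 Mbps.

55.17 Mbps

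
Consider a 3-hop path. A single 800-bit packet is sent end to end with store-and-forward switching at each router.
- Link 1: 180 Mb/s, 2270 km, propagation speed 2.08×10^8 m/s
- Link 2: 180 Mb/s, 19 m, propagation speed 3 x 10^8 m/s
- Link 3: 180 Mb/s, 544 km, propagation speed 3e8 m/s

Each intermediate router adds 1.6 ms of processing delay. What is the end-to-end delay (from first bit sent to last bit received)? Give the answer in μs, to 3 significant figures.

Transmission delay per hop = L/R = 800/180000000 = 4.44444 μs; 3 hops → 13.3333 μs.
Propagation delays (d/s per hop): 10913.5, 0.0633333, 1813.33 μs; sum = 12726.9 μs.
Processing at 2 router(s): 2 × 1.6 ms = 3200 μs.
End-to-end = 15900 μs.

15900 μs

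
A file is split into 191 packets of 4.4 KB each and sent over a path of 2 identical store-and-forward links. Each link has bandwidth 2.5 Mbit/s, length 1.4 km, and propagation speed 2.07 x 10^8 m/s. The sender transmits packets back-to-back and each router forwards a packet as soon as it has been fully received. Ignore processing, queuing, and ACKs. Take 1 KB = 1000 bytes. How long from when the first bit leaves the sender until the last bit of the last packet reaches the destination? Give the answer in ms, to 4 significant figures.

Per-hop transmission t_tx = L/R = 35200/2500000 = 14.08 ms.
Per-hop propagation t_prop = 1400/2.07e+08 = 0.00676329 ms.
Pipeline fill: first packet needs 2·t_tx to clear all hops; remaining 190 packets each add one t_tx.
Total = (2+191-1)·t_tx + 2·t_prop = 192·14.08 + 2·0.00676329 = 2703 ms.

2703 ms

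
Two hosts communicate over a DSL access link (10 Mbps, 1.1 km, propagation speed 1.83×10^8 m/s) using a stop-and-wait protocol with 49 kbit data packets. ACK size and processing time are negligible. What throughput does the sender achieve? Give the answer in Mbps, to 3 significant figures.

t_tx = L/R = 49000/10000000 = 0.0049 s.
t_prop = 1100/183000000 = 6.01093e-06 s; RTT = 1.20219e-05 s.
Cycle = t_tx + RTT = 0.00491202 s.
Throughput = L / cycle = 49000 / 0.00491202 = 9.98 Mbps.

9.98 Mbps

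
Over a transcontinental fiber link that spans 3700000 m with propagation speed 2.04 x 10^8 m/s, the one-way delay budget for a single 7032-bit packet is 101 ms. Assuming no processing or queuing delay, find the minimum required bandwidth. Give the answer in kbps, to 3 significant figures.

Propagation delay = 3700000 / 204000000 = 18.1373 ms.
Transmission budget = 101 − 18.1373 = 82.8627 ms.
R ≥ L / t_tx = 7032 bits / 0.0828627 s = 84.9 kbps.

84.9 kbps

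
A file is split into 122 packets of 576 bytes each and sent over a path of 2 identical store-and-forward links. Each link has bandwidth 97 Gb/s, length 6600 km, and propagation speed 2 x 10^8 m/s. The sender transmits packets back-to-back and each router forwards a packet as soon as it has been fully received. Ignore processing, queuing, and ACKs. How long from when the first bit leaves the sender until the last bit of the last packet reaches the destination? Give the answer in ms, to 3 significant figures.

Per-hop transmission t_tx = L/R = 4608/97000000000 = 4.75052e-05 ms.
Per-hop propagation t_prop = 6600000/200000000 = 33 ms.
Pipeline fill: first packet needs 2·t_tx to clear all hops; remaining 121 packets each add one t_tx.
Total = (2+122-1)·t_tx + 2·t_prop = 123·4.75052e-05 + 2·33 = 66.0 ms.

66.0 ms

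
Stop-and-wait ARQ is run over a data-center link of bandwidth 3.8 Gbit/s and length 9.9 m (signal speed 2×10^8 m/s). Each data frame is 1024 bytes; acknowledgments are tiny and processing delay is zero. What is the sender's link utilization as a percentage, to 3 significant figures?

t_tx = L/R = 8192/3800000000 = 2.15579e-06 s.
t_prop = 9.9/200000000 = 4.95e-08 s; RTT = 9.9e-08 s.
Cycle = t_tx + RTT = 2.25479e-06 s.
Utilization = t_tx / cycle = 2.15579e-06/2.25479e-06 = 95.6 %.

95.6 %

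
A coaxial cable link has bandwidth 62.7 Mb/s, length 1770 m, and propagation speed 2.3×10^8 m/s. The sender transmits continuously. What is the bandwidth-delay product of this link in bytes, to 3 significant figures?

60.3 bytes

Propagation delay = 1770 / 2.3e+08 = 7.69565e-06 s.
BDP = R × t_prop = 62700000 × 7.69565e-06 = 482.517 bits.
In bytes: 482.517/8 = 60.3 bytes.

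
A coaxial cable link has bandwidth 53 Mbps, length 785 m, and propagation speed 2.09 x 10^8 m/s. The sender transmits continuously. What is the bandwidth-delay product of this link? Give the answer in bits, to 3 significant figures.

Propagation delay = 785 / 209000000 = 3.75598e-06 s.
BDP = R × t_prop = 53000000 × 3.75598e-06 = 199.067 bits.

199 bits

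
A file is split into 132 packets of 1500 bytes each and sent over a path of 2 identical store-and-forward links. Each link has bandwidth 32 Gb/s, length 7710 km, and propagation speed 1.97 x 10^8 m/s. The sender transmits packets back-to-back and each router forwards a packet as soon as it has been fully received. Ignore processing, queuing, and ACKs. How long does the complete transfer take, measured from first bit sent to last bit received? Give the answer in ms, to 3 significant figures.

Per-hop transmission t_tx = L/R = 12000/32000000000 = 0.000375 ms.
Per-hop propagation t_prop = 7710000/197000000 = 39.1371 ms.
Pipeline fill: first packet needs 2·t_tx to clear all hops; remaining 131 packets each add one t_tx.
Total = (2+132-1)·t_tx + 2·t_prop = 133·0.000375 + 2·39.1371 = 78.3 ms.

78.3 ms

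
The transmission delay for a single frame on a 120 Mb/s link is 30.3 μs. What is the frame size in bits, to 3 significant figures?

3640 bits

L = R × t_tx = 120000000 b/s × 3.03e-05 s = 3636 bits.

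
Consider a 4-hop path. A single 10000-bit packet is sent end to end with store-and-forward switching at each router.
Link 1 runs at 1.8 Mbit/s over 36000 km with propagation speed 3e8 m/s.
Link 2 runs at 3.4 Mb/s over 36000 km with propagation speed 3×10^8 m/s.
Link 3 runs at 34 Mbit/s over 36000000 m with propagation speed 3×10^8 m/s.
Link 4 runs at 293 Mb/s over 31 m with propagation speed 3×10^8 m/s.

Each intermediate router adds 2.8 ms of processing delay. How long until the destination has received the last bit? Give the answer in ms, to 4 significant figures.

Transmission delays (L/R per hop): 5.55556, 2.94118, 0.294118, 0.0341297 ms; sum = 8.82498 ms.
Propagation delays (d/s per hop): 120, 120, 120, 0.000103333 ms; sum = 360 ms.
Processing at 3 router(s): 3 × 2.8 ms = 8.4 ms.
End-to-end = 377.2 ms.

377.2 ms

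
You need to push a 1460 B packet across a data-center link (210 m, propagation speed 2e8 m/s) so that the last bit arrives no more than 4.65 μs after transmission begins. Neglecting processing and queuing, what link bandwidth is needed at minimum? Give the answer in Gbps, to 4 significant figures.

3.244 Gbps

L = 11680 bits.
Propagation delay = 210 / 200000000 = 1.05 μs.
Transmission budget = 4.65 − 1.05 = 3.6 μs.
R ≥ L / t_tx = 11680 bits / 3.6e-06 s = 3.244 Gbps.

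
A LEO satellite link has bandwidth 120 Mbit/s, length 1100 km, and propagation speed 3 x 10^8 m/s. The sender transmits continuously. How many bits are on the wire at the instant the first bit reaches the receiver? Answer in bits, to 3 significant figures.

440000 bits

Propagation delay = 1100000 / 300000000 = 0.00366667 s.
BDP = R × t_prop = 120000000 × 0.00366667 = 440000 bits.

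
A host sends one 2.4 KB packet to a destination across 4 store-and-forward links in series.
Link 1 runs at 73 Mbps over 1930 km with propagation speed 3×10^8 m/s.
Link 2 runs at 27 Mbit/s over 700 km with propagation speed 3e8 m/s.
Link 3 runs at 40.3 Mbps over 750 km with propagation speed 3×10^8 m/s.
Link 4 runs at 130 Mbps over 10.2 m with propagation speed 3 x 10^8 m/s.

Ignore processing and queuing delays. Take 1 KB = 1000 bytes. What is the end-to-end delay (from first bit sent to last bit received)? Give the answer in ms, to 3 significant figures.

L = 19200 bits.
Transmission delays (L/R per hop): 0.263014, 0.711111, 0.476427, 0.147692 ms; sum = 1.59824 ms.
Propagation delays (d/s per hop): 6.43333, 2.33333, 2.5, 3.4e-05 ms; sum = 11.2667 ms.
End-to-end = 12.9 ms.

12.9 ms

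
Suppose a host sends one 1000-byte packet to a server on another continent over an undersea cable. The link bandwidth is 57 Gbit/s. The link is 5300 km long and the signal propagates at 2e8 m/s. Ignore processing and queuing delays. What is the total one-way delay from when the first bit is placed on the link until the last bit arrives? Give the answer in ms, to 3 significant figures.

L = 1000 × 8 = 8000 bits.
Transmission delay = L/R = 8000 / 57000000000 = 0.000140351 ms.
Propagation delay = d/s = 5300000 m / 200000000 m/s = 26.5 ms.
Total = 26.5 ms.

26.5 ms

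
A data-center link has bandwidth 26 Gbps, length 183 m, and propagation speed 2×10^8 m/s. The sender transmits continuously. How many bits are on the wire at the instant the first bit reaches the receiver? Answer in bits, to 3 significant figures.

Propagation delay = 183 / 200000000 = 9.15e-07 s.
BDP = R × t_prop = 26000000000 × 9.15e-07 = 23790 bits.

23800 bits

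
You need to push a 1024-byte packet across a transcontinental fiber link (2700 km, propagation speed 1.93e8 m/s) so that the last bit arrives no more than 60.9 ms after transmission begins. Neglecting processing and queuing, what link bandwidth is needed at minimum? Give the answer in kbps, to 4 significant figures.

L = 8192 bits.
Propagation delay = 2700000 / 193000000 = 13.9896 ms.
Transmission budget = 60.9 − 13.9896 = 46.9104 ms.
R ≥ L / t_tx = 8192 bits / 0.0469104 s = 174.6 kbps.

174.6 kbps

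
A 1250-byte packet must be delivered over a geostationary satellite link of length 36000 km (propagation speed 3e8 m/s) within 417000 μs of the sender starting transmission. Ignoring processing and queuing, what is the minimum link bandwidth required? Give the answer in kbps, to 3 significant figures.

L = 10000 bits.
Propagation delay = 36000000 / 300000000 = 120000 μs.
Transmission budget = 417000 − 120000 = 297000 μs.
R ≥ L / t_tx = 10000 bits / 0.297 s = 33.7 kbps.

33.7 kbps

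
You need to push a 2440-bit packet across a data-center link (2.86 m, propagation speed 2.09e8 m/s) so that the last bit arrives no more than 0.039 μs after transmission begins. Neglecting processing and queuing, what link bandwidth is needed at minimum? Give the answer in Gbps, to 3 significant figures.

96.4 Gbps

Propagation delay = 2.86 / 209000000 = 0.0136842 μs.
Transmission budget = 0.039 − 0.0136842 = 0.0253158 μs.
R ≥ L / t_tx = 2440 bits / 2.53158e-08 s = 96.4 Gbps.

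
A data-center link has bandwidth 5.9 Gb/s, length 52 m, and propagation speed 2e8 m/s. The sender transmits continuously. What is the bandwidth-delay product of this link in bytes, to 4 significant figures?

191.8 bytes

Propagation delay = 52 / 200000000 = 2.6e-07 s.
BDP = R × t_prop = 5900000000 × 2.6e-07 = 1534 bits.
In bytes: 1534/8 = 191.8 bytes.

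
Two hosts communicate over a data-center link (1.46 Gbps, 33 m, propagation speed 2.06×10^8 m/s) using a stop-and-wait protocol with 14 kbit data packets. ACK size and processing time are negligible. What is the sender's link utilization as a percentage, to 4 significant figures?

t_tx = L/R = 14000/1460000000 = 9.58904e-06 s.
t_prop = 33/206000000 = 1.60194e-07 s; RTT = 3.20388e-07 s.
Cycle = t_tx + RTT = 9.90943e-06 s.
Utilization = t_tx / cycle = 9.58904e-06/9.90943e-06 = 96.77 %.

96.77 %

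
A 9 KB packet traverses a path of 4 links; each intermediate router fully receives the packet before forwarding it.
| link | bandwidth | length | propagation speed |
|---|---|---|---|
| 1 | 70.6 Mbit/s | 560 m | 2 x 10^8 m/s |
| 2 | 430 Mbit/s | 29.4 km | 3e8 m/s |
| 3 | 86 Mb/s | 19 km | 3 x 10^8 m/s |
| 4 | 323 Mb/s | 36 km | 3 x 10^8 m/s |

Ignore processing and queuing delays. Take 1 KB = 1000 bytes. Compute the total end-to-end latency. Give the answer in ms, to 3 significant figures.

2.53 ms

L = 72000 bits.
Transmission delays (L/R per hop): 1.01983, 0.167442, 0.837209, 0.22291 ms; sum = 2.24739 ms.
Propagation delays (d/s per hop): 0.0028, 0.098, 0.0633333, 0.12 ms; sum = 0.284133 ms.
End-to-end = 2.53 ms.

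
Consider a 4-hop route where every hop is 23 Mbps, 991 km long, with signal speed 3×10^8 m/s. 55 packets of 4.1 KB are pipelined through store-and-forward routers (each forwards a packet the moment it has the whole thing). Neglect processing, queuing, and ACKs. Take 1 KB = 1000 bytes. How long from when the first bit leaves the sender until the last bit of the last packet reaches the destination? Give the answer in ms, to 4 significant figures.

Per-hop transmission t_tx = L/R = 32800/23000000 = 1.42609 ms.
Per-hop propagation t_prop = 991000/300000000 = 3.30333 ms.
Pipeline fill: first packet needs 4·t_tx to clear all hops; remaining 54 packets each add one t_tx.
Total = (4+55-1)·t_tx + 4·t_prop = 58·1.42609 + 4·3.30333 = 95.93 ms.

95.93 ms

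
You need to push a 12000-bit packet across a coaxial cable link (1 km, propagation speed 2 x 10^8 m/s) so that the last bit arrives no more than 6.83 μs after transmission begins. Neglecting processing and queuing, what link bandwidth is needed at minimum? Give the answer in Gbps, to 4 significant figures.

Propagation delay = 1000 / 200000000 = 5 μs.
Transmission budget = 6.83 − 5 = 1.83 μs.
R ≥ L / t_tx = 12000 bits / 1.83e-06 s = 6.557 Gbps.

6.557 Gbps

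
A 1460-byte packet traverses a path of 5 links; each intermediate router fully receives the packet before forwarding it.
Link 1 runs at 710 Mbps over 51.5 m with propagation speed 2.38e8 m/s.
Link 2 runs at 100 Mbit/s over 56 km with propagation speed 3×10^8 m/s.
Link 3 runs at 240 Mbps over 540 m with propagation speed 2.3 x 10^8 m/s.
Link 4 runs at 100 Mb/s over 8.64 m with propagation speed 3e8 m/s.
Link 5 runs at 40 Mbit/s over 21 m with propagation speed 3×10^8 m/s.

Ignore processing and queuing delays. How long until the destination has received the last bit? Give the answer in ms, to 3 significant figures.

0.780 ms

L = 1460 × 8 = 11680 bits.
Transmission delays (L/R per hop): 0.0164507, 0.1168, 0.0486667, 0.1168, 0.292 ms; sum = 0.590717 ms.
Propagation delays (d/s per hop): 0.000216387, 0.186667, 0.00234783, 2.88e-05, 7e-05 ms; sum = 0.18933 ms.
End-to-end = 0.780 ms.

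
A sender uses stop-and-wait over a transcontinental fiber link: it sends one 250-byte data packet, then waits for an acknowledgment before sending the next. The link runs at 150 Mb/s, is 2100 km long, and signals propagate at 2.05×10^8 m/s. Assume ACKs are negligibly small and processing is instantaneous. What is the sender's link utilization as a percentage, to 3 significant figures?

0.0650 %

t_tx = L/R = 2000/150000000 = 1.33333e-05 s.
t_prop = 2100000/2.05e+08 = 0.0102439 s; RTT = 0.0204878 s.
Cycle = t_tx + RTT = 0.0205011 s.
Utilization = t_tx / cycle = 1.33333e-05/0.0205011 = 0.0650 %.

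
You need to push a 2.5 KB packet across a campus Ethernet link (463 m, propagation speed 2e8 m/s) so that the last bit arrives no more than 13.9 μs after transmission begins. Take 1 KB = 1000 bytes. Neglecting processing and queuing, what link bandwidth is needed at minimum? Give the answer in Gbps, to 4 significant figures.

L = 20000 bits.
Propagation delay = 463 / 200000000 = 2.315 μs.
Transmission budget = 13.9 − 2.315 = 11.585 μs.
R ≥ L / t_tx = 20000 bits / 1.1585e-05 s = 1.726 Gbps.

1.726 Gbps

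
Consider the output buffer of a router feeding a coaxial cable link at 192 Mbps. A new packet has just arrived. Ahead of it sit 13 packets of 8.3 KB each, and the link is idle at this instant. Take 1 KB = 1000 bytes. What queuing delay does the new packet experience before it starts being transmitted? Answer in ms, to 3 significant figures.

Each queued packet: L/R = 66400/192000000 = 0.345833 ms.
13 queued → 4.49583 ms.
Queuing delay = 4.50 ms.

4.50 ms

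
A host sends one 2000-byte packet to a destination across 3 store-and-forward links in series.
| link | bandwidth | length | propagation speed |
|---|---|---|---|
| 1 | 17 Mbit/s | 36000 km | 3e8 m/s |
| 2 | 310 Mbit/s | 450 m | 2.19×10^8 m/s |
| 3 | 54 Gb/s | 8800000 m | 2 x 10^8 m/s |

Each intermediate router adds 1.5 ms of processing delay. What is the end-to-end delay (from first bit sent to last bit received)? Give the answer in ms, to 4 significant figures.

168.0 ms

L = 2000 × 8 = 16000 bits.
Transmission delays (L/R per hop): 0.941176, 0.0516129, 0.000296296 ms; sum = 0.993086 ms.
Propagation delays (d/s per hop): 120, 0.00205479, 44 ms; sum = 164.002 ms.
Processing at 2 router(s): 2 × 1.5 ms = 3 ms.
End-to-end = 168.0 ms.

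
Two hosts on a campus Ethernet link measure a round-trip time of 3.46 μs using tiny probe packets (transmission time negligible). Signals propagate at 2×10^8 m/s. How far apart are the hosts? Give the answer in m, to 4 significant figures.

One-way propagation = RTT/2 = 1.73 μs.
d = s × t = 200000000 × 1.73e-06 = 346.0 m.

346.0 m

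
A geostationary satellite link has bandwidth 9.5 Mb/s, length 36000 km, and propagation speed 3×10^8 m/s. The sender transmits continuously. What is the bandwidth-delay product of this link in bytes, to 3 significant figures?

Propagation delay = 36000000 / 300000000 = 0.12 s.
BDP = R × t_prop = 9500000 × 0.12 = 1140000 bits.
In bytes: 1140000/8 = 143000 bytes.

143000 bytes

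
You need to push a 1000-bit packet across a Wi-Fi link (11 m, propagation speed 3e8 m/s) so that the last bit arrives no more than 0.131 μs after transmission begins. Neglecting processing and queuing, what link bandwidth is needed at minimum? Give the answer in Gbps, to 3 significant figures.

10.6 Gbps

Propagation delay = 11 / 300000000 = 0.0366667 μs.
Transmission budget = 0.131 − 0.0366667 = 0.0943333 μs.
R ≥ L / t_tx = 1000 bits / 9.43333e-08 s = 10.6 Gbps.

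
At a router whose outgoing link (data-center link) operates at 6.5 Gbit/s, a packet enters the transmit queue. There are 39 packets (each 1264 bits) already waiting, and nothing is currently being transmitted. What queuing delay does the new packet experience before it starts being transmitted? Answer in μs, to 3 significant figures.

Each queued packet: L/R = 1264/6500000000 = 0.194462 μs.
39 queued → 7.584 μs.
Queuing delay = 7.58 μs.

7.58 μs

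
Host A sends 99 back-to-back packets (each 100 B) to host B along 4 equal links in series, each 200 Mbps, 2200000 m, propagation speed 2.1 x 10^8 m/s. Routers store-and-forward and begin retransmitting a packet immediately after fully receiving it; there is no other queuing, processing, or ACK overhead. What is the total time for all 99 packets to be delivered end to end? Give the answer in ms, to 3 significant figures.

42.3 ms

Per-hop transmission t_tx = L/R = 800/200000000 = 0.004 ms.
Per-hop propagation t_prop = 2200000/210000000 = 10.4762 ms.
Pipeline fill: first packet needs 4·t_tx to clear all hops; remaining 98 packets each add one t_tx.
Total = (4+99-1)·t_tx + 4·t_prop = 102·0.004 + 4·10.4762 = 42.3 ms.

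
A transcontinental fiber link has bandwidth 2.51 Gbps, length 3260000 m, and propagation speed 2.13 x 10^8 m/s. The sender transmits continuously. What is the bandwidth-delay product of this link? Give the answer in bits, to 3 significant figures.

Propagation delay = 3260000 / 213000000 = 0.0153052 s.
BDP = R × t_prop = 2510000000 × 0.0153052 = 38416000 bits.

38400000 bits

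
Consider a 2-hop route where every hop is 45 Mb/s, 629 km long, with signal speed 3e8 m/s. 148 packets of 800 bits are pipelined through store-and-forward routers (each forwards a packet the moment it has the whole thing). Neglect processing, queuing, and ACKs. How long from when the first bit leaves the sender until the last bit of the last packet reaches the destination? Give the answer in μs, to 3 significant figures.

Per-hop transmission t_tx = L/R = 800/45000000 = 17.7778 μs.
Per-hop propagation t_prop = 629000/300000000 = 2096.67 μs.
Pipeline fill: first packet needs 2·t_tx to clear all hops; remaining 147 packets each add one t_tx.
Total = (2+148-1)·t_tx + 2·t_prop = 149·17.7778 + 2·2096.67 = 6840 μs.

6840 μs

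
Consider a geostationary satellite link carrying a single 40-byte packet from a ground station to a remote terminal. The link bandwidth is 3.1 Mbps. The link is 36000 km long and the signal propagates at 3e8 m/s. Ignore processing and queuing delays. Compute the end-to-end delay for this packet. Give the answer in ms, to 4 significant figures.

L = 40 × 8 = 320 bits.
Transmission delay = L/R = 320 / 3100000 = 0.103226 ms.
Propagation delay = d/s = 36000000 m / 300000000 m/s = 120 ms.
Total = 120.1 ms.

120.1 ms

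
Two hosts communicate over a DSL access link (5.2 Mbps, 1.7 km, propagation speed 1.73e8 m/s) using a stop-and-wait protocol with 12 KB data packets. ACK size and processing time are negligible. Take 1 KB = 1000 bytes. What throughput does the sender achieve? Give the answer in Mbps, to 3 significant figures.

t_tx = L/R = 96000/5200000 = 0.0184615 s.
t_prop = 1700/173000000 = 9.82659e-06 s; RTT = 1.96532e-05 s.
Cycle = t_tx + RTT = 0.0184812 s.
Throughput = L / cycle = 96000 / 0.0184812 = 5.19 Mbps.

5.19 Mbps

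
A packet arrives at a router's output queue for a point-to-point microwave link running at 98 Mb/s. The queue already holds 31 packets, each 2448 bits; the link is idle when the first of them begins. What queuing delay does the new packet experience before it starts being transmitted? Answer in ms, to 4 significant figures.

Each queued packet: L/R = 2448/98000000 = 0.0249796 ms.
31 queued → 0.774367 ms.
Queuing delay = 0.7744 ms.

0.7744 ms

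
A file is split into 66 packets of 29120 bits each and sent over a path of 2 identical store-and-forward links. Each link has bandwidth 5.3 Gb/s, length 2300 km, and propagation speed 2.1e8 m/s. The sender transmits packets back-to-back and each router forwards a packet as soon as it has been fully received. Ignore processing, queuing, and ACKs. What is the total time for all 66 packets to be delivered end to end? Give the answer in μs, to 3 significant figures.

Per-hop transmission t_tx = L/R = 29120/5300000000 = 5.49434 μs.
Per-hop propagation t_prop = 2300000/210000000 = 10952.4 μs.
Pipeline fill: first packet needs 2·t_tx to clear all hops; remaining 65 packets each add one t_tx.
Total = (2+66-1)·t_tx + 2·t_prop = 67·5.49434 + 2·10952.4 = 22300 μs.

22300 μs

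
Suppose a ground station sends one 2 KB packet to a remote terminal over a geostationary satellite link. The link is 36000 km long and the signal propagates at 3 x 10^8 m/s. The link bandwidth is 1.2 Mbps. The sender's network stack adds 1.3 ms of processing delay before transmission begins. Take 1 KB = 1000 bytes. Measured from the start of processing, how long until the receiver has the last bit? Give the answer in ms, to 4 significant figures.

134.6 ms

L = 16000 bits.
Transmission delay = L/R = 16000 / 1200000 = 13.3333 ms.
Propagation delay = d/s = 36000000 m / 300000000 m/s = 120 ms.
Plus processing delay 1.3 ms = 1.3 ms.
Total = 134.6 ms.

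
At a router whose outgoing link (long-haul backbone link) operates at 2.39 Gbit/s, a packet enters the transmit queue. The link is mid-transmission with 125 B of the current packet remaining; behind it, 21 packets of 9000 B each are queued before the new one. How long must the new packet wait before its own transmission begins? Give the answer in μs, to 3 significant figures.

633 μs

Each queued packet: L/R = 72000/2390000000 = 30.1255 μs.
21 queued → 632.636 μs.
Plus remaining 1000 bits of current packet: 0.41841 μs.
Queuing delay = 633 μs.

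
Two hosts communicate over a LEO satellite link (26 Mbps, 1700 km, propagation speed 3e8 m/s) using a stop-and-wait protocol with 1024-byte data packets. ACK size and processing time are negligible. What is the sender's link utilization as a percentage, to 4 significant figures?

t_tx = L/R = 8192/26000000 = 0.000315077 s.
t_prop = 1700000/300000000 = 0.00566667 s; RTT = 0.0113333 s.
Cycle = t_tx + RTT = 0.0116484 s.
Utilization = t_tx / cycle = 0.000315077/0.0116484 = 2.705 %.

2.705 %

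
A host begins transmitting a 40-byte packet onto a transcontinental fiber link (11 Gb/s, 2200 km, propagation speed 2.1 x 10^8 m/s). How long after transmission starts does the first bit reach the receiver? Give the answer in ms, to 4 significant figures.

10.48 ms

First bit experiences only propagation delay: d/s = 2200000/210000000 = 10.48 ms.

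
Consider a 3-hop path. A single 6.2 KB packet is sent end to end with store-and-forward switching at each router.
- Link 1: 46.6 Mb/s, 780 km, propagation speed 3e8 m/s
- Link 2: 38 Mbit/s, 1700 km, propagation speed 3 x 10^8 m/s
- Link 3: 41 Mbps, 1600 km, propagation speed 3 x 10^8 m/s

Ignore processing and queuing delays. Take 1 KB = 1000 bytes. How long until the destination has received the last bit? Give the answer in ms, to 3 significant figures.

17.2 ms

L = 49600 bits.
Transmission delays (L/R per hop): 1.06438, 1.30526, 1.20976 ms; sum = 3.5794 ms.
Propagation delays (d/s per hop): 2.6, 5.66667, 5.33333 ms; sum = 13.6 ms.
End-to-end = 17.2 ms.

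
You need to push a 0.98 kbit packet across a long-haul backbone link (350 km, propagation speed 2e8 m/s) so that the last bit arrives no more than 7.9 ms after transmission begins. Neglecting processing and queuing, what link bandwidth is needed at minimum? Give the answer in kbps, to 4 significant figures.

159.3 kbps

Propagation delay = 350000 / 200000000 = 1.75 ms.
Transmission budget = 7.9 − 1.75 = 6.15 ms.
R ≥ L / t_tx = 980 bits / 0.00615 s = 159.3 kbps.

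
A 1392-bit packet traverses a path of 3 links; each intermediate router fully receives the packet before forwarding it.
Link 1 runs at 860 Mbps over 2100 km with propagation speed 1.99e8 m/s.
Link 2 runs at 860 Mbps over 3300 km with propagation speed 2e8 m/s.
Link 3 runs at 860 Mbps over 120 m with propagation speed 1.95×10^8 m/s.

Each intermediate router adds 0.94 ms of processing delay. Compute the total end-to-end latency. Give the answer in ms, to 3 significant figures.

Transmission delay per hop = L/R = 1392/860000000 = 0.0016186 ms; 3 hops → 0.00485581 ms.
Propagation delays (d/s per hop): 10.5528, 16.5, 0.000615385 ms; sum = 27.0534 ms.
Processing at 2 router(s): 2 × 0.94 ms = 1.88 ms.
End-to-end = 28.9 ms.

28.9 ms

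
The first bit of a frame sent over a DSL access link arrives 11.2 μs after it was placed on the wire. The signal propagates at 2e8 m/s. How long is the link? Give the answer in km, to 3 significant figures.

2.24 km

d = s × t_prop = 200000000 × 1.12e-05 = 2.24 km.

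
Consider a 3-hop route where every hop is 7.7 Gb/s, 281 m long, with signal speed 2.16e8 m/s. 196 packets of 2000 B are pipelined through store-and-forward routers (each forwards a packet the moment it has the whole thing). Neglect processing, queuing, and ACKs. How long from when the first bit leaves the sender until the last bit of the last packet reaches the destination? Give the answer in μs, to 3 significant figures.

Per-hop transmission t_tx = L/R = 16000/7700000000 = 2.07792 μs.
Per-hop propagation t_prop = 281/216000000 = 1.30093 μs.
Pipeline fill: first packet needs 3·t_tx to clear all hops; remaining 195 packets each add one t_tx.
Total = (3+196-1)·t_tx + 3·t_prop = 198·2.07792 + 3·1.30093 = 415 μs.

415 μs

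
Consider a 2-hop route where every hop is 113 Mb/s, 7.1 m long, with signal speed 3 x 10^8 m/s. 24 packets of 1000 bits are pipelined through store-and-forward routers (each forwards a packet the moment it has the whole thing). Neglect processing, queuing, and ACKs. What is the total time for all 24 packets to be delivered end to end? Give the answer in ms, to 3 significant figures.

Per-hop transmission t_tx = L/R = 1000/113000000 = 0.00884956 ms.
Per-hop propagation t_prop = 7.1/300000000 = 2.36667e-05 ms.
Pipeline fill: first packet needs 2·t_tx to clear all hops; remaining 23 packets each add one t_tx.
Total = (2+24-1)·t_tx + 2·t_prop = 25·0.00884956 + 2·2.36667e-05 = 0.221 ms.

0.221 ms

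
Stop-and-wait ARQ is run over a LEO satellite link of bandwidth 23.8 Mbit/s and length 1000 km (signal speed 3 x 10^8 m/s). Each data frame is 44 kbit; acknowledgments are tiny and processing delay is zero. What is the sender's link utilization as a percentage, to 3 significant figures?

21.7 %

t_tx = L/R = 44000/23800000 = 0.00184874 s.
t_prop = 1000000/300000000 = 0.00333333 s; RTT = 0.00666667 s.
Cycle = t_tx + RTT = 0.00851541 s.
Utilization = t_tx / cycle = 0.00184874/0.00851541 = 21.7 %.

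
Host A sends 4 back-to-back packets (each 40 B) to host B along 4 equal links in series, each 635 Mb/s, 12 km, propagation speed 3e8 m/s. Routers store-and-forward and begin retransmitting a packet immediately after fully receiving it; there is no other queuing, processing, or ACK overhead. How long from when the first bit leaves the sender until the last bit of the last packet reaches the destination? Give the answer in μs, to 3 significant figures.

164 μs

Per-hop transmission t_tx = L/R = 320/635000000 = 0.503937 μs.
Per-hop propagation t_prop = 12000/300000000 = 40 μs.
Pipeline fill: first packet needs 4·t_tx to clear all hops; remaining 3 packets each add one t_tx.
Total = (4+4-1)·t_tx + 4·t_prop = 7·0.503937 + 4·40 = 164 μs.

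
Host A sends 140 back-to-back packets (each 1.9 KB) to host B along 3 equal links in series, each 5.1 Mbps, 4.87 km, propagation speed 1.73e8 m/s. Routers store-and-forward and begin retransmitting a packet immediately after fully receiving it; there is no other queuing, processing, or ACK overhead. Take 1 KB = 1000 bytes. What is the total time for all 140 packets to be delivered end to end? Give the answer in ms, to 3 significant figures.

Per-hop transmission t_tx = L/R = 15200/5100000 = 2.98039 ms.
Per-hop propagation t_prop = 4870/173000000 = 0.0281503 ms.
Pipeline fill: first packet needs 3·t_tx to clear all hops; remaining 139 packets each add one t_tx.
Total = (3+140-1)·t_tx + 3·t_prop = 142·2.98039 + 3·0.0281503 = 423 ms.

423 ms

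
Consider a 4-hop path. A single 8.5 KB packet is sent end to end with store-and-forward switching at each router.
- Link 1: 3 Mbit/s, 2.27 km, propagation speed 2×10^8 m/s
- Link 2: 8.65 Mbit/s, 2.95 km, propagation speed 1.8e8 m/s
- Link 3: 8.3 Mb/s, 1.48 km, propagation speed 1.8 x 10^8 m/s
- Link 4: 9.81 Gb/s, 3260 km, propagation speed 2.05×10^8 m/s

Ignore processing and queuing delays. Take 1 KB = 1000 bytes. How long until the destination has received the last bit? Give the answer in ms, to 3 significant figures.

L = 68000 bits.
Transmission delays (L/R per hop): 22.6667, 7.86127, 8.19277, 0.0069317 ms; sum = 38.7276 ms.
Propagation delays (d/s per hop): 0.01135, 0.0163889, 0.00822222, 15.9024 ms; sum = 15.9384 ms.
End-to-end = 54.7 ms.

54.7 ms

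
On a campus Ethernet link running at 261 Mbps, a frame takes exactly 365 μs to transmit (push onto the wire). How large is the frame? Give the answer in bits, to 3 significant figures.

L = R × t_tx = 261000000 b/s × 0.000365 s = 95265 bits.

95300 bits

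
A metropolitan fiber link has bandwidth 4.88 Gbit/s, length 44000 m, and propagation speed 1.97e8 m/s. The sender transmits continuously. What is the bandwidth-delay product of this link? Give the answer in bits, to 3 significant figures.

Propagation delay = 44000 / 197000000 = 0.00022335 s.
BDP = R × t_prop = 4880000000 × 0.00022335 = 1089950 bits.

1090000 bits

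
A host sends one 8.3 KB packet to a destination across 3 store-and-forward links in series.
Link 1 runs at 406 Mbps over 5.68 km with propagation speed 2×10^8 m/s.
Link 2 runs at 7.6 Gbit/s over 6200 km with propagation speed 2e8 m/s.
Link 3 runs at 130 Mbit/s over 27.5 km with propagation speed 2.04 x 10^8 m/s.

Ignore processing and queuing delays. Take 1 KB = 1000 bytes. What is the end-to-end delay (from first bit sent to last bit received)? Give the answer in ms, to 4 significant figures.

L = 66400 bits.
Transmission delays (L/R per hop): 0.163547, 0.00873684, 0.510769 ms; sum = 0.683053 ms.
Propagation delays (d/s per hop): 0.0284, 31, 0.134804 ms; sum = 31.1632 ms.
End-to-end = 31.85 ms.

31.85 ms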